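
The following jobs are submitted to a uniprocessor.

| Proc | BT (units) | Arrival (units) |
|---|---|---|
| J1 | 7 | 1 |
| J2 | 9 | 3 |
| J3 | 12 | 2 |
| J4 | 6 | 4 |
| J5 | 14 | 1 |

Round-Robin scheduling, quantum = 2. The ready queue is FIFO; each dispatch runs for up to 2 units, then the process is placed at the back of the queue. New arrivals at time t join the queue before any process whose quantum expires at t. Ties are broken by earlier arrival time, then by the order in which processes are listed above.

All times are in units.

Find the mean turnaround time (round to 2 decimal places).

38.00

Timeline: | idle 0-1 | J1 1-3 | J5 3-5 | J3 5-7 | J2 7-9 | J1 9-11 | J4 11-13 | J5 13-15 | J3 15-17 | J2 17-19 | J1 19-21 | J4 21-23 | J5 23-25 | J3 25-27 | J2 27-29 | J1 29-30 | J4 30-32 | J5 32-34 | J3 34-36 | J2 36-38 | J5 38-40 | J3 40-42 | J2 42-43 | J5 43-45 | J3 45-47 | J5 47-49 |
Completion: J1=30  J2=43  J3=47  J4=32  J5=49
Turnaround times: J1=29, J2=40, J3=45, J4=28, J5=48
Average turnaround = (29+40+45+28+48) / 5 = 190/5 = 38.00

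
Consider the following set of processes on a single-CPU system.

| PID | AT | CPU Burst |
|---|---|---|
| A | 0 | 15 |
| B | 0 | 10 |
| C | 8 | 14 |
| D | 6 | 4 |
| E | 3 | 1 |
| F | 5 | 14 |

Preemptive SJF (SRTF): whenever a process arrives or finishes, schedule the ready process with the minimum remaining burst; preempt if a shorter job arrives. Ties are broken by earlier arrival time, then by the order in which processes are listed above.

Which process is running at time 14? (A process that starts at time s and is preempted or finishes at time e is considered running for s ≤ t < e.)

B

Schedule: | B 0-3 | E 3-4 | B 4-6 | D 6-10 | B 10-15 | F 15-29 | C 29-43 | A 43-58 |
Completion: A=58  B=15  C=43  D=10  E=4  F=29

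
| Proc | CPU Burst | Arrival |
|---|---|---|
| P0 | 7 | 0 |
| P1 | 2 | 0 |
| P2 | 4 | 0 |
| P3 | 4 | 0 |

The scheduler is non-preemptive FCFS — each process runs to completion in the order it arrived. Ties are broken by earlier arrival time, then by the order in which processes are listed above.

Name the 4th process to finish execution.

Schedule: | P0 0-7 | P1 7-9 | P2 9-13 | P3 13-17 |
Completion: P0=7  P1=9  P2=13  P3=17
Finish order: P0 → P1 → P2 → P3

P3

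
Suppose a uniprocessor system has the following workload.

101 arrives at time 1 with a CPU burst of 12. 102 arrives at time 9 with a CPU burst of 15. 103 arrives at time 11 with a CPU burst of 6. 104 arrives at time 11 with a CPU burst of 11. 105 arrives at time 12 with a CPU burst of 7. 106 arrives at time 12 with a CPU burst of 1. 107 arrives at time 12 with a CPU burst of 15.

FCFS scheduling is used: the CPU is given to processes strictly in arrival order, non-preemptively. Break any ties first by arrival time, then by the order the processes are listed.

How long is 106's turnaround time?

Schedule: | idle 0-1 | 101 1-13 | 102 13-28 | 103 28-34 | 104 34-45 | 105 45-52 | 106 52-53 | 107 53-68 |
Completion: 101=13  102=28  103=34  104=45  105=52  106=53  107=68
Turnaround(106) = completion − arrival = 53 − 12 = 41

41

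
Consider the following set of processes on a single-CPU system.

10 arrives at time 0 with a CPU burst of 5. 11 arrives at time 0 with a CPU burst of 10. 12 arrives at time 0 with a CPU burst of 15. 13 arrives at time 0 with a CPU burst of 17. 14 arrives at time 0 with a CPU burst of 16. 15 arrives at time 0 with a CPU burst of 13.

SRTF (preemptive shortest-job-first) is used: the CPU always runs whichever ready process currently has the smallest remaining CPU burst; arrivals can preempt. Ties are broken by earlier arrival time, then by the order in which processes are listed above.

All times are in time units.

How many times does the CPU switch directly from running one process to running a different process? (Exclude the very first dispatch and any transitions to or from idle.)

Schedule: | 10 0-5 | 11 5-15 | 15 15-28 | 12 28-43 | 14 43-59 | 13 59-76 |
Completion: 10=5  11=15  12=43  13=76  14=59  15=28

5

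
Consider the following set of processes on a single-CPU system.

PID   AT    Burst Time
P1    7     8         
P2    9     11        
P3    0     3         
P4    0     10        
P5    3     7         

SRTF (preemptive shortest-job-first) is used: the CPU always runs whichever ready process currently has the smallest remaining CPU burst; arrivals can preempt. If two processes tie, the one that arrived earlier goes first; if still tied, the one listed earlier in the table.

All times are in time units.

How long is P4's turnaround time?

28

Schedule: | P3 0-3 | P5 3-10 | P1 10-18 | P4 18-28 | P2 28-39 |
Completion: P1=18  P2=39  P3=3  P4=28  P5=10
Turnaround (C−A): P1=11  P2=30  P3=3  P4=28  P5=7
Turnaround(P4) = completion − arrival = 28 − 0 = 28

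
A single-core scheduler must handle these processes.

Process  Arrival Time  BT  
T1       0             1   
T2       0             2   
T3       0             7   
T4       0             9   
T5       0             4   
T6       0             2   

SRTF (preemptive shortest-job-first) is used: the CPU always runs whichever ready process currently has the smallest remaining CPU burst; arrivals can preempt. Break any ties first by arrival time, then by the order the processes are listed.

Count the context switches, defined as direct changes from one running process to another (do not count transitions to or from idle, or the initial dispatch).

Gantt: | T1 0-1 | T2 1-3 | T6 3-5 | T5 5-9 | T3 9-16 | T4 16-25 |
Completion: T1=1  T2=3  T3=16  T4=25  T5=9  T6=5

5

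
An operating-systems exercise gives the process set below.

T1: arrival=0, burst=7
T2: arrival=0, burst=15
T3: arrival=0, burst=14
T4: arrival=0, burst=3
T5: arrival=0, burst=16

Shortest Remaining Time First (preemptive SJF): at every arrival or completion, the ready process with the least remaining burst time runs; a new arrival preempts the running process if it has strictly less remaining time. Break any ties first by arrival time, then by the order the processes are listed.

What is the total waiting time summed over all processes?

76

Gantt: | T4 0-3 | T1 3-10 | T3 10-24 | T2 24-39 | T5 39-55 |
Completion: T1=10  T2=39  T3=24  T4=3  T5=55
Turnaround (C−A): T1=10  T2=39  T3=24  T4=3  T5=55
Waiting = turnaround − burst: T1=3, T2=24, T3=10, T4=0, T5=39
Total waiting = 3 + 24 + 10 + 0 + 39 = 76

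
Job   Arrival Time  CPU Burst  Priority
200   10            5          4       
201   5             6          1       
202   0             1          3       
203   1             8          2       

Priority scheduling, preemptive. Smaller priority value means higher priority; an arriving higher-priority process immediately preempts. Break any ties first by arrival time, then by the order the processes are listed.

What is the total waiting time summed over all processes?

11

Gantt: | 202 0-1 | 203 1-5 | 201 5-11 | 203 11-15 | 200 15-20 |
Completion: 200=20  201=11  202=1  203=15
Turnaround (C−A): 200=10  201=6  202=1  203=14
Waiting = turnaround − burst: 200=5, 201=0, 202=0, 203=6
Total waiting = 5 + 0 + 0 + 6 = 11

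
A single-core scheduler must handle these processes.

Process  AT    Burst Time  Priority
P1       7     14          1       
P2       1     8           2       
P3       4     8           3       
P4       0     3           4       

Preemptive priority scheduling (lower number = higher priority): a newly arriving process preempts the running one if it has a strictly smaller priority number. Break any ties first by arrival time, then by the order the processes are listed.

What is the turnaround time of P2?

Timeline: | P4 0-1 | P2 1-7 | P1 7-21 | P2 21-23 | P3 23-31 | P4 31-33 |
Completion: P1=21  P2=23  P3=31  P4=33
Turnaround (C−A): P1=14  P2=22  P3=27  P4=33
Turnaround(P2) = completion − arrival = 23 − 1 = 22

22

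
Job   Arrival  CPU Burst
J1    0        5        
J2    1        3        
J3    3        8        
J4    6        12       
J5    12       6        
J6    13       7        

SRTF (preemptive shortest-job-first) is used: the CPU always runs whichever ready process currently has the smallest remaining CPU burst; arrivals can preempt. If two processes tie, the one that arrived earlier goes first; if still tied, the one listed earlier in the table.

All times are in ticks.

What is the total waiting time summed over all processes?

44

Timeline: | J1 0-1 | J2 1-4 | J1 4-8 | J3 8-16 | J5 16-22 | J6 22-29 | J4 29-41 |
Completion: J1=8  J2=4  J3=16  J4=41  J5=22  J6=29
Waiting = turnaround − burst: J1=3, J2=0, J3=5, J4=23, J5=4, J6=9
Total waiting = 3 + 0 + 5 + 23 + 4 + 9 = 44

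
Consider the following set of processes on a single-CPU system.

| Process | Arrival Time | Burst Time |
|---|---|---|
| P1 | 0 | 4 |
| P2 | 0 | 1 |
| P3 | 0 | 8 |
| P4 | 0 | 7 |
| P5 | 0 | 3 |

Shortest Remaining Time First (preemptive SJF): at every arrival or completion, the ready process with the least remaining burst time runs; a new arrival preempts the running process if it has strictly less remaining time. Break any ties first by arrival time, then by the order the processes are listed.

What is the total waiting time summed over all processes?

Schedule: | P2 0-1 | P5 1-4 | P1 4-8 | P4 8-15 | P3 15-23 |
Completion: P1=8  P2=1  P3=23  P4=15  P5=4
Waiting = turnaround − burst: P1=4, P2=0, P3=15, P4=8, P5=1
Total waiting = 4 + 0 + 15 + 8 + 1 = 28

28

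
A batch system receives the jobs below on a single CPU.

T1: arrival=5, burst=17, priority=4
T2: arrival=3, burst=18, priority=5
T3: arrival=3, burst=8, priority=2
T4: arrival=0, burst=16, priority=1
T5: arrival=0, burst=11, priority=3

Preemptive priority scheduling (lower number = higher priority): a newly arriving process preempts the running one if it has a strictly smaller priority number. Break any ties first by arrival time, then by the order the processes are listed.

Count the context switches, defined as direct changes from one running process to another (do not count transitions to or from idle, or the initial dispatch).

4

Schedule: | T4 0-16 | T3 16-24 | T5 24-35 | T1 35-52 | T2 52-70 |
Completion: T1=52  T2=70  T3=24  T4=16  T5=35
Turnaround (C−A): T1=47  T2=67  T3=21  T4=16  T5=35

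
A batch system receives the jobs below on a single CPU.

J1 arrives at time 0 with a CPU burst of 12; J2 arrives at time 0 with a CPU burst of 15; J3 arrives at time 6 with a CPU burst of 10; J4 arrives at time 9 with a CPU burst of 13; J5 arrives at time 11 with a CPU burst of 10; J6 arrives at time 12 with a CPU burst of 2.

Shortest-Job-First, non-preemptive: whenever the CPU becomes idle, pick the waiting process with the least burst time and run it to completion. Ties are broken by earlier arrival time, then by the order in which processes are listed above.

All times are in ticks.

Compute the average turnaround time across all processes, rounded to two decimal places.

Schedule: | J1 0-12 | J6 12-14 | J3 14-24 | J5 24-34 | J4 34-47 | J2 47-62 |
Completion: J1=12  J2=62  J3=24  J4=47  J5=34  J6=14
Turnaround times: J1=12, J2=62, J3=18, J4=38, J5=23, J6=2
Average turnaround = (12+62+18+38+23+2) / 6 = 155/6 = 25.83

25.83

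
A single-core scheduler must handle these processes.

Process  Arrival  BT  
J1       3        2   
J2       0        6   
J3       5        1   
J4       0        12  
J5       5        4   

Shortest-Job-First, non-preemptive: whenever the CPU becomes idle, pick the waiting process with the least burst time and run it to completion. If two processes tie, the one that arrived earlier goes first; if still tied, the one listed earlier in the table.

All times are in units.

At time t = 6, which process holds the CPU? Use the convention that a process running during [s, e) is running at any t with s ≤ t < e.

J3

Timeline: | J2 0-6 | J3 6-7 | J1 7-9 | J5 9-13 | J4 13-25 |
Completion: J1=9  J2=6  J3=7  J4=25  J5=13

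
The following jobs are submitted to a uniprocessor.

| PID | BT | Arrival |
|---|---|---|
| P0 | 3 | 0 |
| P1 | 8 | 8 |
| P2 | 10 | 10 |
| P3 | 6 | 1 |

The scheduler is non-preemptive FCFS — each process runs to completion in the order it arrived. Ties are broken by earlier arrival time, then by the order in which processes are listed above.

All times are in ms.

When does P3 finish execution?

9

Schedule: | P0 0-3 | P3 3-9 | P1 9-17 | P2 17-27 |
Completion: P0=3  P1=17  P2=27  P3=9
Turnaround (C−A): P0=3  P1=9  P2=17  P3=8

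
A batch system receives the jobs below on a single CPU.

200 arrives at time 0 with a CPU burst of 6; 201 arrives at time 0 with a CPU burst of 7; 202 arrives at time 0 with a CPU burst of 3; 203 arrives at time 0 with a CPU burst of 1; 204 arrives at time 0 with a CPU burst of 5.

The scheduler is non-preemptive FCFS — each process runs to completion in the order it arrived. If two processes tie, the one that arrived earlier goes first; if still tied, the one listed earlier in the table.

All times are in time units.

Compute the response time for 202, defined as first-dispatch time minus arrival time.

Gantt: | 200 0-6 | 201 6-13 | 202 13-16 | 203 16-17 | 204 17-22 |
Completion: 200=6  201=13  202=16  203=17  204=22
Turnaround (C−A): 200=6  201=13  202=16  203=17  204=22
Response(202) = first start − arrival = 13 − 0 = 13

13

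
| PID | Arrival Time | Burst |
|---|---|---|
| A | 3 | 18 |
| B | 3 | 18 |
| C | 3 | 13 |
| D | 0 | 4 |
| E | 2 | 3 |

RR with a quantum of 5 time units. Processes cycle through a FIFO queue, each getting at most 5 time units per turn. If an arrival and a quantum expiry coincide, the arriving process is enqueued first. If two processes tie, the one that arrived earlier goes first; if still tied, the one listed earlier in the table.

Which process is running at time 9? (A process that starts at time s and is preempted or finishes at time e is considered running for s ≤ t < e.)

Schedule: | D 0-4 | E 4-7 | A 7-12 | B 12-17 | C 17-22 | A 22-27 | B 27-32 | C 32-37 | A 37-42 | B 42-47 | C 47-50 | A 50-53 | B 53-56 |
Completion: A=53  B=56  C=50  D=4  E=7

A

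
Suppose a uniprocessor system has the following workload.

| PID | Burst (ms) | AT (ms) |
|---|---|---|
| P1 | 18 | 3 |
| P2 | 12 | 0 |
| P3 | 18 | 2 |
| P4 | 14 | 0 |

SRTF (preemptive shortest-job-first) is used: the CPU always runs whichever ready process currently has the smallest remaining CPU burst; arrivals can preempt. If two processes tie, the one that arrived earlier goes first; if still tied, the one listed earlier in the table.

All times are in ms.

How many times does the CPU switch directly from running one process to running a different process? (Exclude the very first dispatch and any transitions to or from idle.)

Timeline: | P2 0-12 | P4 12-26 | P3 26-44 | P1 44-62 |
Completion: P1=62  P2=12  P3=44  P4=26
Turnaround (C−A): P1=59  P2=12  P3=42  P4=26

3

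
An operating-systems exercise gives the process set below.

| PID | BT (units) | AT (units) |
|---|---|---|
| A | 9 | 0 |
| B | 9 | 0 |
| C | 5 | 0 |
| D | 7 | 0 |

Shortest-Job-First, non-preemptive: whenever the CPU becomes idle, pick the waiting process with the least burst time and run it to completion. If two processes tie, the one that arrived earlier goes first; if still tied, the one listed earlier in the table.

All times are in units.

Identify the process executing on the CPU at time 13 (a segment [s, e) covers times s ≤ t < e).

A

Timeline: | C 0-5 | D 5-12 | A 12-21 | B 21-30 |
Completion: A=21  B=30  C=5  D=12
Turnaround (C−A): A=21  B=30  C=5  D=12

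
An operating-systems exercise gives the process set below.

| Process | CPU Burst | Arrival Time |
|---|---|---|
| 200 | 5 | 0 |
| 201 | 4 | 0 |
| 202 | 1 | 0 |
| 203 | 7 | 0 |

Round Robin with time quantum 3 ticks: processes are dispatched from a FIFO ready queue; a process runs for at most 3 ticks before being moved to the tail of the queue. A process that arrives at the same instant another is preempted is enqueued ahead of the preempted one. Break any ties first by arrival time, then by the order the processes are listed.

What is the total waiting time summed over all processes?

32

Gantt: | 200 0-3 | 201 3-6 | 202 6-7 | 203 7-10 | 200 10-12 | 201 12-13 | 203 13-17 |
Completion: 200=12  201=13  202=7  203=17
Turnaround (C−A): 200=12  201=13  202=7  203=17
Waiting = turnaround − burst: 200=7, 201=9, 202=6, 203=10
Total waiting = 7 + 9 + 6 + 10 = 32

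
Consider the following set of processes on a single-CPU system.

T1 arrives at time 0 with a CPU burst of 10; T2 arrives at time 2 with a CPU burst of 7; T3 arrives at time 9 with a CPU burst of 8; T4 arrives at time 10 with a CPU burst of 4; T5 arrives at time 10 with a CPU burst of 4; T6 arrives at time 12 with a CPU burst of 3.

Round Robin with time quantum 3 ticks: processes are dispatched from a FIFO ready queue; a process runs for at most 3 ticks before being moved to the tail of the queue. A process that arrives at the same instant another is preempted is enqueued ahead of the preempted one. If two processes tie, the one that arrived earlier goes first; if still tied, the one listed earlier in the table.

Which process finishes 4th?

Gantt: | T1 0-3 | T2 3-6 | T1 6-9 | T2 9-12 | T3 12-15 | T1 15-18 | T4 18-21 | T5 21-24 | T6 24-27 | T2 27-28 | T3 28-31 | T1 31-32 | T4 32-33 | T5 33-34 | T3 34-36 |
Completion: T1=32  T2=28  T3=36  T4=33  T5=34  T6=27
Finish order: T6 → T2 → T1 → T4 → T5 → T3

T4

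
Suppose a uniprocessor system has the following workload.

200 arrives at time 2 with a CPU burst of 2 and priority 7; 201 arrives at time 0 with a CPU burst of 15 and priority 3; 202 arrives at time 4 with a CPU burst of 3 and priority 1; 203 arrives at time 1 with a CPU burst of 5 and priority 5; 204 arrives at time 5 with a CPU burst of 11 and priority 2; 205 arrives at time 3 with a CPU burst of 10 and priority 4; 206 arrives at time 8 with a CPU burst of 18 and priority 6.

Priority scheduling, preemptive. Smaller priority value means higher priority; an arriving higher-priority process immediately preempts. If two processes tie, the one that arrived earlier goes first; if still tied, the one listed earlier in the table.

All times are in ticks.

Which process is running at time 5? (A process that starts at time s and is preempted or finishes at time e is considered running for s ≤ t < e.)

202

Gantt: | 201 0-4 | 202 4-7 | 204 7-18 | 201 18-29 | 205 29-39 | 203 39-44 | 206 44-62 | 200 62-64 |
Completion: 200=64  201=29  202=7  203=44  204=18  205=39  206=62
Turnaround (C−A): 200=62  201=29  202=3  203=43  204=13  205=36  206=54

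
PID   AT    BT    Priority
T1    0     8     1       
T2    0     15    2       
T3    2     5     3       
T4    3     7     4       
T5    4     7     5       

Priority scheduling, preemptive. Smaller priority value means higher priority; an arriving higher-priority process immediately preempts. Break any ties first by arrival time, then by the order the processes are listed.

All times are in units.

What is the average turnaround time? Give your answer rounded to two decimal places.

Schedule: | T1 0-8 | T2 8-23 | T3 23-28 | T4 28-35 | T5 35-42 |
Completion: T1=8  T2=23  T3=28  T4=35  T5=42
Turnaround times: T1=8, T2=23, T3=26, T4=32, T5=38
Average turnaround = (8+23+26+32+38) / 5 = 127/5 = 25.40

25.40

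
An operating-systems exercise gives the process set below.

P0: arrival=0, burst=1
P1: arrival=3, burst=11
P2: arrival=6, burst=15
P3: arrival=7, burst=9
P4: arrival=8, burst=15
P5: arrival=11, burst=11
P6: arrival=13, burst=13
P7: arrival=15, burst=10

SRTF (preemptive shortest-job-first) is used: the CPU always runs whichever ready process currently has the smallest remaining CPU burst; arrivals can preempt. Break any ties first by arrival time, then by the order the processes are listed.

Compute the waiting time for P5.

22

Schedule: | P0 0-1 | idle 1-3 | P1 3-14 | P3 14-23 | P7 23-33 | P5 33-44 | P6 44-57 | P2 57-72 | P4 72-87 |
Completion: P0=1  P1=14  P2=72  P3=23  P4=87  P5=44  P6=57  P7=33
Waiting(P5) = turnaround − burst = 33 − 11 = 22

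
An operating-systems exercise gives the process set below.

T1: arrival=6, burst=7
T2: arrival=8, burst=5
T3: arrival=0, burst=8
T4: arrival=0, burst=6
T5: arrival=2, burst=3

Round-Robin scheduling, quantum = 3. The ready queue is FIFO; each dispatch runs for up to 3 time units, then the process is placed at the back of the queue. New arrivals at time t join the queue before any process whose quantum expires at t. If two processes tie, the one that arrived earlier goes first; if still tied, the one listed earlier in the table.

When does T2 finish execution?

28

Gantt: | T3 0-3 | T4 3-6 | T5 6-9 | T3 9-12 | T1 12-15 | T4 15-18 | T2 18-21 | T3 21-23 | T1 23-26 | T2 26-28 | T1 28-29 |
Completion: T1=29  T2=28  T3=23  T4=18  T5=9
Turnaround (C−A): T1=23  T2=20  T3=23  T4=18  T5=7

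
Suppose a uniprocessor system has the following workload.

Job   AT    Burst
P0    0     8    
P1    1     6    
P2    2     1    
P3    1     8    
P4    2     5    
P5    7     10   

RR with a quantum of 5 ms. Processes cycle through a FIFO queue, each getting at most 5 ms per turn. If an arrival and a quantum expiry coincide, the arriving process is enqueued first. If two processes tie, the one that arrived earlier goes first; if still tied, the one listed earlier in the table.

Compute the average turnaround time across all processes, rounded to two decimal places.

Timeline: | P0 0-5 | P1 5-10 | P3 10-15 | P2 15-16 | P4 16-21 | P0 21-24 | P5 24-29 | P1 29-30 | P3 30-33 | P5 33-38 |
Completion: P0=24  P1=30  P2=16  P3=33  P4=21  P5=38
Turnaround times: P0=24, P1=29, P2=14, P3=32, P4=19, P5=31
Average turnaround = (24+29+14+32+19+31) / 6 = 149/6 = 24.83

24.83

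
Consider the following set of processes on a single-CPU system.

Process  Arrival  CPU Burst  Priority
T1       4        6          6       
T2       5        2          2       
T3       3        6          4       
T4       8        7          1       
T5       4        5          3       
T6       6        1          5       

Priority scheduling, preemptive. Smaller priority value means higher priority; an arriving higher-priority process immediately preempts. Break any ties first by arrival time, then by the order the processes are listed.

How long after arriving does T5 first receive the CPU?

0

Gantt: | idle 0-3 | T3 3-4 | T5 4-5 | T2 5-7 | T5 7-8 | T4 8-15 | T5 15-18 | T3 18-23 | T6 23-24 | T1 24-30 |
Completion: T1=30  T2=7  T3=23  T4=15  T5=18  T6=24
Turnaround (C−A): T1=26  T2=2  T3=20  T4=7  T5=14  T6=18
Response(T5) = first start − arrival = 4 − 4 = 0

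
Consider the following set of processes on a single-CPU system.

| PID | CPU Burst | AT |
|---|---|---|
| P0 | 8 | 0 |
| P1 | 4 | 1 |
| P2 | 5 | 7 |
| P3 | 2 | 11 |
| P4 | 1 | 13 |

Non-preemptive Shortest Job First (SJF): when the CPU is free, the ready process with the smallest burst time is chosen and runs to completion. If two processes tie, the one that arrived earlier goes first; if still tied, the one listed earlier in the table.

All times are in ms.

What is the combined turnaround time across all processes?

Schedule: | P0 0-8 | P1 8-12 | P3 12-14 | P4 14-15 | P2 15-20 |
Completion: P0=8  P1=12  P2=20  P3=14  P4=15
Turnaround (C−A): P0=8  P1=11  P2=13  P3=3  P4=2
Turnaround = completion − arrival: P0=8, P1=11, P2=13, P3=3, P4=2
Total turnaround = 8 + 11 + 13 + 3 + 2 = 37

37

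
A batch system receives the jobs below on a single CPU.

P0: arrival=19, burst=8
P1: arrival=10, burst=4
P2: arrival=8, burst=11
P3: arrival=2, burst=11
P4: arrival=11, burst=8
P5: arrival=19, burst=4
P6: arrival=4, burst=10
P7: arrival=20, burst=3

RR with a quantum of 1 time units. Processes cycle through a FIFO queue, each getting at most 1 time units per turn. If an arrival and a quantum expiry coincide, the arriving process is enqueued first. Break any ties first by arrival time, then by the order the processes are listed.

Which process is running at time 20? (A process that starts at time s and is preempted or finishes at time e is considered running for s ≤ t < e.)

P3

Timeline: | idle 0-2 | P3 2-4 | P6 4-5 | P3 5-6 | P6 6-7 | P3 7-8 | P6 8-9 | P2 9-10 | P3 10-11 | P6 11-12 | P1 12-13 | P2 13-14 | P4 14-15 | P3 15-16 | P6 16-17 | P1 17-18 | P2 18-19 | P4 19-20 | P3 20-21 | P6 21-22 | P1 22-23 | P0 23-24 | P5 24-25 | P2 25-26 | P7 26-27 | P4 27-28 | P3 28-29 | P6 29-30 | P1 30-31 | P0 31-32 | P5 32-33 | P2 33-34 | P7 34-35 | P4 35-36 | P3 36-37 | P6 37-38 | P0 38-39 | P5 39-40 | P2 40-41 | P7 41-42 | P4 42-43 | P3 43-44 | P6 44-45 | P0 45-46 | P5 46-47 | P2 47-48 | P4 48-49 | P3 49-50 | P6 50-51 | P0 51-52 | P2 52-53 | P4 53-54 | P0 54-55 | P2 55-56 | P4 56-57 | P0 57-58 | P2 58-59 | P0 59-60 | P2 60-61 |
Completion: P0=60  P1=31  P2=61  P3=50  P4=57  P5=47  P6=51  P7=42
Turnaround (C−A): P0=41  P1=21  P2=53  P3=48  P4=46  P5=28  P6=47  P7=22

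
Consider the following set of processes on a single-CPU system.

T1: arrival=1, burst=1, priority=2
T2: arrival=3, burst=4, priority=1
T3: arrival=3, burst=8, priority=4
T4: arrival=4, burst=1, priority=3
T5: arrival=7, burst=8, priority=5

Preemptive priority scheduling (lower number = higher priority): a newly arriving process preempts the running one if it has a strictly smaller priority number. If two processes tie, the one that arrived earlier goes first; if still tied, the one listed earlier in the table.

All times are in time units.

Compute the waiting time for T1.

0

Schedule: | idle 0-1 | T1 1-2 | idle 2-3 | T2 3-7 | T4 7-8 | T3 8-16 | T5 16-24 |
Completion: T1=2  T2=7  T3=16  T4=8  T5=24
Waiting(T1) = turnaround − burst = 1 − 1 = 0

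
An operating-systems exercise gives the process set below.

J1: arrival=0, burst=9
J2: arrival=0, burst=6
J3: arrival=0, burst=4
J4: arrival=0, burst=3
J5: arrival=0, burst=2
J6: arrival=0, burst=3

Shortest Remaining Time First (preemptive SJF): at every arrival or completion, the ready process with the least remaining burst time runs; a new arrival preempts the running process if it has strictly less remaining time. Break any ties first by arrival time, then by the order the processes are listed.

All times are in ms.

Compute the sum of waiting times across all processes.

Gantt: | J5 0-2 | J4 2-5 | J6 5-8 | J3 8-12 | J2 12-18 | J1 18-27 |
Completion: J1=27  J2=18  J3=12  J4=5  J5=2  J6=8
Turnaround (C−A): J1=27  J2=18  J3=12  J4=5  J5=2  J6=8
Waiting = turnaround − burst: J1=18, J2=12, J3=8, J4=2, J5=0, J6=5
Total waiting = 18 + 12 + 8 + 2 + 0 + 5 = 45

45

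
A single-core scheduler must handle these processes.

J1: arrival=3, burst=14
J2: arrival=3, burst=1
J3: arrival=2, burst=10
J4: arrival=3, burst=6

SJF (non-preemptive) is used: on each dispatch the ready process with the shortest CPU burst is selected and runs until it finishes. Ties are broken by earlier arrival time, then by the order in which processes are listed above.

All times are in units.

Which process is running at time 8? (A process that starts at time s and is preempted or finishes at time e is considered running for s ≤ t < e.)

J3

Schedule: | idle 0-2 | J3 2-12 | J2 12-13 | J4 13-19 | J1 19-33 |
Completion: J1=33  J2=13  J3=12  J4=19
Turnaround (C−A): J1=30  J2=10  J3=10  J4=16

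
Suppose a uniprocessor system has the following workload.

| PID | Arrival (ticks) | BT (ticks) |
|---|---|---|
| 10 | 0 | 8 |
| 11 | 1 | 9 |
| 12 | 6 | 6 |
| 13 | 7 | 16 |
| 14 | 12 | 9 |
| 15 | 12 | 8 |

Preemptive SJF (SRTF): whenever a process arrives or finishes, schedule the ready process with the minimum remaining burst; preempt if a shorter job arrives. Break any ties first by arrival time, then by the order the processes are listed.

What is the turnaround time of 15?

Timeline: | 10 0-8 | 12 8-14 | 15 14-22 | 11 22-31 | 14 31-40 | 13 40-56 |
Completion: 10=8  11=31  12=14  13=56  14=40  15=22
Turnaround(15) = completion − arrival = 22 − 12 = 10

10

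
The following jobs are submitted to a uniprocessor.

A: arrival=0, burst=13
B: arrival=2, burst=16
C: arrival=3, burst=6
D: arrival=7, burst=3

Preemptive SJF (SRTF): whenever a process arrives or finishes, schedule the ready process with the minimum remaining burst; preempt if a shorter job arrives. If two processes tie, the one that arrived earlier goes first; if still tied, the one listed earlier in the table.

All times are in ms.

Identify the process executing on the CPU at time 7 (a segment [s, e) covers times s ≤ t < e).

Timeline: | A 0-3 | C 3-9 | D 9-12 | A 12-22 | B 22-38 |
Completion: A=22  B=38  C=9  D=12
Turnaround (C−A): A=22  B=36  C=6  D=5

C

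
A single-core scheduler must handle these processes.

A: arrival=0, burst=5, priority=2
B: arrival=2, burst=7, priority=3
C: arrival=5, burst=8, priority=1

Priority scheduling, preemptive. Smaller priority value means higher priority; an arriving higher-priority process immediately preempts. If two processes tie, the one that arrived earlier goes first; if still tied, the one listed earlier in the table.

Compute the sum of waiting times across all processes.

11

Gantt: | A 0-5 | C 5-13 | B 13-20 |
Completion: A=5  B=20  C=13
Turnaround (C−A): A=5  B=18  C=8
Waiting = turnaround − burst: A=0, B=11, C=0
Total waiting = 0 + 11 + 0 = 11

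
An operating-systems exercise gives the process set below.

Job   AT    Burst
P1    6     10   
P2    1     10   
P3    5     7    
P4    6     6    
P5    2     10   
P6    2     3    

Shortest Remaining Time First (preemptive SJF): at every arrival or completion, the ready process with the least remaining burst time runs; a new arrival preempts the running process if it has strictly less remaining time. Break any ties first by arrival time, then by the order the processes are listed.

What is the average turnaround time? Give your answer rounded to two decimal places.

Timeline: | idle 0-1 | P2 1-2 | P6 2-5 | P3 5-12 | P4 12-18 | P2 18-27 | P5 27-37 | P1 37-47 |
Completion: P1=47  P2=27  P3=12  P4=18  P5=37  P6=5
Turnaround (C−A): P1=41  P2=26  P3=7  P4=12  P5=35  P6=3
Turnaround times: P1=41, P2=26, P3=7, P4=12, P5=35, P6=3
Average turnaround = (41+26+7+12+35+3) / 6 = 124/6 = 20.67

20.67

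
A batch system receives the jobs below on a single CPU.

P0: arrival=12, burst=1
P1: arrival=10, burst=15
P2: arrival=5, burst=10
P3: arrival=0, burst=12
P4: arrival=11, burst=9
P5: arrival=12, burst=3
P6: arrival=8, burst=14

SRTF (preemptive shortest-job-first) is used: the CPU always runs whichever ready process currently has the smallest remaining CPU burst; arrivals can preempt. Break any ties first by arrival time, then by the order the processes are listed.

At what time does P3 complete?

Timeline: | P3 0-12 | P0 12-13 | P5 13-16 | P4 16-25 | P2 25-35 | P6 35-49 | P1 49-64 |
Completion: P0=13  P1=64  P2=35  P3=12  P4=25  P5=16  P6=49
Turnaround (C−A): P0=1  P1=54  P2=30  P3=12  P4=14  P5=4  P6=41

12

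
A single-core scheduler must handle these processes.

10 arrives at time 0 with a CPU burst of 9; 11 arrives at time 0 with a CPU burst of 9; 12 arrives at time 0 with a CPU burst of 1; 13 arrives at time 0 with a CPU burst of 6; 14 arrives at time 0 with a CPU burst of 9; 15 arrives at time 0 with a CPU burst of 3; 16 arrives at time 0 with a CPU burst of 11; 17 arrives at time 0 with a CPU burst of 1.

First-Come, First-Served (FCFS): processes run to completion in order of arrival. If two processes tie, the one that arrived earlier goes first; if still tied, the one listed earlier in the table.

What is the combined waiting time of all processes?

190

Gantt: | 10 0-9 | 11 9-18 | 12 18-19 | 13 19-25 | 14 25-34 | 15 34-37 | 16 37-48 | 17 48-49 |
Completion: 10=9  11=18  12=19  13=25  14=34  15=37  16=48  17=49
Turnaround (C−A): 10=9  11=18  12=19  13=25  14=34  15=37  16=48  17=49
Waiting = turnaround − burst: 10=0, 11=9, 12=18, 13=19, 14=25, 15=34, 16=37, 17=48
Total waiting = 0 + 9 + 18 + 19 + 25 + 34 + 37 + 48 = 190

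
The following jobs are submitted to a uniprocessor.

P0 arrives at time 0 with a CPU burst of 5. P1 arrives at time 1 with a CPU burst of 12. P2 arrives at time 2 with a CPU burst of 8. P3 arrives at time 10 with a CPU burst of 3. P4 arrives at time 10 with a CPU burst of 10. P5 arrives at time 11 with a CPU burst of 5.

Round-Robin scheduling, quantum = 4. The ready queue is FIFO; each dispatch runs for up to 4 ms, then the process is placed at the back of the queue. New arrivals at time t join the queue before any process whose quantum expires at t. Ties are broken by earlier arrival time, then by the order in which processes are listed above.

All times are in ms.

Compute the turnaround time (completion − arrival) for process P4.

33

Gantt: | P0 0-4 | P1 4-8 | P2 8-12 | P0 12-13 | P1 13-17 | P3 17-20 | P4 20-24 | P5 24-28 | P2 28-32 | P1 32-36 | P4 36-40 | P5 40-41 | P4 41-43 |
Completion: P0=13  P1=36  P2=32  P3=20  P4=43  P5=41
Turnaround(P4) = completion − arrival = 43 − 10 = 33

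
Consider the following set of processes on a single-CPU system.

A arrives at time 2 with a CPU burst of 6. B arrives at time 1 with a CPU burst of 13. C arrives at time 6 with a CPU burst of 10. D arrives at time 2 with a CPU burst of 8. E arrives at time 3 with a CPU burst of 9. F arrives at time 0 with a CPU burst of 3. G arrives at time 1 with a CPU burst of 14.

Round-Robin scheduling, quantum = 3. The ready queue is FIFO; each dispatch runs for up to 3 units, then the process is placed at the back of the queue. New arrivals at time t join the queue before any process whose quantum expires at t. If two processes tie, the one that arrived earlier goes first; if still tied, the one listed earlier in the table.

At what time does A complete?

Schedule: | F 0-3 | B 3-6 | G 6-9 | A 9-12 | D 12-15 | E 15-18 | C 18-21 | B 21-24 | G 24-27 | A 27-30 | D 30-33 | E 33-36 | C 36-39 | B 39-42 | G 42-45 | D 45-47 | E 47-50 | C 50-53 | B 53-56 | G 56-59 | C 59-60 | B 60-61 | G 61-63 |
Completion: A=30  B=61  C=60  D=47  E=50  F=3  G=63

30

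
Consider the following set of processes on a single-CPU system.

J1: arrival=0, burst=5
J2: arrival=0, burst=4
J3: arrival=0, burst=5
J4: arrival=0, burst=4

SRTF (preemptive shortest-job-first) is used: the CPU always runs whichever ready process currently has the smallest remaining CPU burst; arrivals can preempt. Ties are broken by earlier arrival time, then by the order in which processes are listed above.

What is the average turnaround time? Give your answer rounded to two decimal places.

10.75

Gantt: | J2 0-4 | J4 4-8 | J1 8-13 | J3 13-18 |
Completion: J1=13  J2=4  J3=18  J4=8
Turnaround times: J1=13, J2=4, J3=18, J4=8
Average turnaround = (13+4+18+8) / 4 = 43/4 = 10.75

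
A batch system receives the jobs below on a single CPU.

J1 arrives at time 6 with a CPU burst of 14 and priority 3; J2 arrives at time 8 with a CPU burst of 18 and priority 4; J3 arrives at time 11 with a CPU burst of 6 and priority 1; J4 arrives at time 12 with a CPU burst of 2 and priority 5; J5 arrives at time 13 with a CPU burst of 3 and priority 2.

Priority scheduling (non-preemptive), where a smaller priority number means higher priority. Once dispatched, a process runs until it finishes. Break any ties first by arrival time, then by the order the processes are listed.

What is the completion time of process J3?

26

Schedule: | idle 0-6 | J1 6-20 | J3 20-26 | J5 26-29 | J2 29-47 | J4 47-49 |
Completion: J1=20  J2=47  J3=26  J4=49  J5=29
Turnaround (C−A): J1=14  J2=39  J3=15  J4=37  J5=16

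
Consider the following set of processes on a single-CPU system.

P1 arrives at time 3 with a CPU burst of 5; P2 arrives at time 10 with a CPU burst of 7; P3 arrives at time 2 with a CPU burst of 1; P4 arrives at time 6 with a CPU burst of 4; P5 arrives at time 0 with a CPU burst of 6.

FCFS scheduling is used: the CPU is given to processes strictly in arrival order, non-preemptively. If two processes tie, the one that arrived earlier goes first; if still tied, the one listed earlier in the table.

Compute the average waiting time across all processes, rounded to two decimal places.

4.00

Timeline: | P5 0-6 | P3 6-7 | P1 7-12 | P4 12-16 | P2 16-23 |
Completion: P1=12  P2=23  P3=7  P4=16  P5=6
Turnaround (C−A): P1=9  P2=13  P3=5  P4=10  P5=6
Waiting times: P1=4, P2=6, P3=4, P4=6, P5=0
Average waiting = (4+6+4+6+0) / 5 = 20/5 = 4.00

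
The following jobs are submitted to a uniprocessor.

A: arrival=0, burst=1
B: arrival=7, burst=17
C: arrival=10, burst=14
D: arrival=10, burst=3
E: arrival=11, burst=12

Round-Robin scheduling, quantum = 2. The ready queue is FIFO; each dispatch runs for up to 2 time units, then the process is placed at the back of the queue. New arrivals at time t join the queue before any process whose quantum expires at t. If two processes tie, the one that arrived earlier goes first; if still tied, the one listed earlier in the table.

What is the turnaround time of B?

Timeline: | A 0-1 | idle 1-7 | B 7-11 | C 11-13 | D 13-15 | E 15-17 | B 17-19 | C 19-21 | D 21-22 | E 22-24 | B 24-26 | C 26-28 | E 28-30 | B 30-32 | C 32-34 | E 34-36 | B 36-38 | C 38-40 | E 40-42 | B 42-44 | C 44-46 | E 46-48 | B 48-50 | C 50-52 | B 52-53 |
Completion: A=1  B=53  C=52  D=22  E=48
Turnaround (C−A): A=1  B=46  C=42  D=12  E=37
Turnaround(B) = completion − arrival = 53 − 7 = 46

46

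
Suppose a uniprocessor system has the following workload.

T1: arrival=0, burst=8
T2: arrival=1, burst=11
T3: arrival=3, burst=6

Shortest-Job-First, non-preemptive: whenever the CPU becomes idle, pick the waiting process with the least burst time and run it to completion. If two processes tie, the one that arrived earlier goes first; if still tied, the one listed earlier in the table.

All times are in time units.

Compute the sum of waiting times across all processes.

Timeline: | T1 0-8 | T3 8-14 | T2 14-25 |
Completion: T1=8  T2=25  T3=14
Turnaround (C−A): T1=8  T2=24  T3=11
Waiting = turnaround − burst: T1=0, T2=13, T3=5
Total waiting = 0 + 13 + 5 = 18

18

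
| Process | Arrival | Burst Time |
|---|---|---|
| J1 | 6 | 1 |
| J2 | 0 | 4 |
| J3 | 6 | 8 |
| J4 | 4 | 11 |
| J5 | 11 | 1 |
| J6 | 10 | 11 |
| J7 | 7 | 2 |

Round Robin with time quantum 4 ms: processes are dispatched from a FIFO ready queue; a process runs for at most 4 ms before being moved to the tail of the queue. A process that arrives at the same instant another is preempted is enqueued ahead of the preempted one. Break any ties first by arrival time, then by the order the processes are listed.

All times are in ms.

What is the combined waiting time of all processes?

67

Timeline: | J2 0-4 | J4 4-8 | J1 8-9 | J3 9-13 | J7 13-15 | J4 15-19 | J6 19-23 | J5 23-24 | J3 24-28 | J4 28-31 | J6 31-38 |
Completion: J1=9  J2=4  J3=28  J4=31  J5=24  J6=38  J7=15
Turnaround (C−A): J1=3  J2=4  J3=22  J4=27  J5=13  J6=28  J7=8
Waiting = turnaround − burst: J1=2, J2=0, J3=14, J4=16, J5=12, J6=17, J7=6
Total waiting = 2 + 0 + 14 + 16 + 12 + 17 + 6 = 67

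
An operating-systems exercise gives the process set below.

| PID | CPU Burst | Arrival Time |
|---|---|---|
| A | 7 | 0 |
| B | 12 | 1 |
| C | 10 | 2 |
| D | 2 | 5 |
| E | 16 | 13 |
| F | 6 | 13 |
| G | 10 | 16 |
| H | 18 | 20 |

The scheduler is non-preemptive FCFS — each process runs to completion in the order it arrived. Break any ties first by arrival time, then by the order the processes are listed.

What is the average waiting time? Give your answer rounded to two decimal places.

Timeline: | A 0-7 | B 7-19 | C 19-29 | D 29-31 | E 31-47 | F 47-53 | G 53-63 | H 63-81 |
Completion: A=7  B=19  C=29  D=31  E=47  F=53  G=63  H=81
Turnaround (C−A): A=7  B=18  C=27  D=26  E=34  F=40  G=47  H=61
Waiting times: A=0, B=6, C=17, D=24, E=18, F=34, G=37, H=43
Average waiting = (0+6+17+24+18+34+37+43) / 8 = 179/8 = 22.38

22.38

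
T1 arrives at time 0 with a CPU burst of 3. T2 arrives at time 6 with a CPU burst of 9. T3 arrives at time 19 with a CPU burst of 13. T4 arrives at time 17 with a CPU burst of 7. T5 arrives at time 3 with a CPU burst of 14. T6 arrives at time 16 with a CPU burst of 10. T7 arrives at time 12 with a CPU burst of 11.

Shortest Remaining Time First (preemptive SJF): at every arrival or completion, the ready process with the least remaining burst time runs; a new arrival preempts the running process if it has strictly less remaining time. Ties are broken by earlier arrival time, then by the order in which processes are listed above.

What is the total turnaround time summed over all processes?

Schedule: | T1 0-3 | T5 3-6 | T2 6-15 | T5 15-17 | T4 17-24 | T5 24-33 | T6 33-43 | T7 43-54 | T3 54-67 |
Completion: T1=3  T2=15  T3=67  T4=24  T5=33  T6=43  T7=54
Turnaround (C−A): T1=3  T2=9  T3=48  T4=7  T5=30  T6=27  T7=42
Turnaround = completion − arrival: T1=3, T2=9, T3=48, T4=7, T5=30, T6=27, T7=42
Total turnaround = 3 + 9 + 48 + 7 + 30 + 27 + 42 = 166

166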